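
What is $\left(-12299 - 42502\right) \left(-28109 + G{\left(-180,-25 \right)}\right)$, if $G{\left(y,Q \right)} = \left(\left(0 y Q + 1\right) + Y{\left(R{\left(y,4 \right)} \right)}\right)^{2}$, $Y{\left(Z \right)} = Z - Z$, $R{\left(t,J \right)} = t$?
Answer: $1540346508$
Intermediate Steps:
$Y{\left(Z \right)} = 0$
$G{\left(y,Q \right)} = 1$ ($G{\left(y,Q \right)} = \left(\left(0 y Q + 1\right) + 0\right)^{2} = \left(\left(0 Q + 1\right) + 0\right)^{2} = \left(\left(0 + 1\right) + 0\right)^{2} = \left(1 + 0\right)^{2} = 1^{2} = 1$)
$\left(-12299 - 42502\right) \left(-28109 + G{\left(-180,-25 \right)}\right) = \left(-12299 - 42502\right) \left(-28109 + 1\right) = \left(-54801\right) \left(-28108\right) = 1540346508$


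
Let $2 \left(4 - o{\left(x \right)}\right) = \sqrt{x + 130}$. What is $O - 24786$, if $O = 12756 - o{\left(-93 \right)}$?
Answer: $-12034 + \frac{\sqrt{37}}{2} \approx -12031.0$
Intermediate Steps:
$o{\left(x \right)} = 4 - \frac{\sqrt{130 + x}}{2}$ ($o{\left(x \right)} = 4 - \frac{\sqrt{x + 130}}{2} = 4 - \frac{\sqrt{130 + x}}{2}$)
$O = 12752 + \frac{\sqrt{37}}{2}$ ($O = 12756 - \left(4 - \frac{\sqrt{130 - 93}}{2}\right) = 12756 - \left(4 - \frac{\sqrt{37}}{2}\right) = 12752 + \frac{\sqrt{37}}{2} \approx 12755.0$)
$O - 24786 = \left(12752 + \frac{\sqrt{37}}{2}\right) - 24786 = -12034 + \frac{\sqrt{37}}{2}$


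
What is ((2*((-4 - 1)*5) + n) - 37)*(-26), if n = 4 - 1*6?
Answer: 2314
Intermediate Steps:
n = -2 (n = 4 - 6 = -2)
((2*((-4 - 1)*5) + n) - 37)*(-26) = ((2*((-4 - 1)*5) - 2) - 37)*(-26) = ((2*(-5*5) - 2) - 37)*(-26) = ((2*(-25) - 2) - 37)*(-26) = ((-50 - 2) - 37)*(-26) = (-52 - 37)*(-26) = -89*(-26) = 2314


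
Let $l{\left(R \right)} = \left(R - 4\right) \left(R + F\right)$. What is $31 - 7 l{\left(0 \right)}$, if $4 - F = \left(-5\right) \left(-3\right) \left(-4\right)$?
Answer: $1823$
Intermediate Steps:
$F = 64$ ($F = 4 - \left(-5\right) \left(-3\right) \left(-4\right) = 4 - 15 \left(-4\right) = 4 - -60 = 4 + 60 = 64$)
$l{\left(R \right)} = \left(-4 + R\right) \left(64 + R\right)$ ($l{\left(R \right)} = \left(R - 4\right) \left(R + 64\right) = \left(-4 + R\right) \left(64 + R\right)$)
$31 - 7 l{\left(0 \right)} = 31 - 7 \left(-256 + 0^{2} + 60 \cdot 0\right) = 31 - 7 \left(-256 + 0 + 0\right) = 31 - -1792 = 31 + 1792 = 1823$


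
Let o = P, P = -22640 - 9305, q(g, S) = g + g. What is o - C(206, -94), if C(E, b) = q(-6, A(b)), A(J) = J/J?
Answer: -31933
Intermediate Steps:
A(J) = 1
q(g, S) = 2*g
P = -31945
C(E, b) = -12 (C(E, b) = 2*(-6) = -12)
o = -31945
o - C(206, -94) = -31945 - 1*(-12) = -31945 + 12 = -31933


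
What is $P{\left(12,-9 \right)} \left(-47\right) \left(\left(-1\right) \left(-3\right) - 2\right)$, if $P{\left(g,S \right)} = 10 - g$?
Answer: $94$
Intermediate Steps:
$P{\left(12,-9 \right)} \left(-47\right) \left(\left(-1\right) \left(-3\right) - 2\right) = \left(10 - 12\right) \left(-47\right) \left(\left(-1\right) \left(-3\right) - 2\right) = \left(10 - 12\right) \left(-47\right) \left(3 - 2\right) = \left(-2\right) \left(-47\right) 1 = 94 \cdot 1 = 94$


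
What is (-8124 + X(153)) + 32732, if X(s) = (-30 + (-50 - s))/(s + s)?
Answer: 7529815/306 ≈ 24607.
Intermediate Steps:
X(s) = (-80 - s)/(2*s) (X(s) = (-80 - s)/((2*s)) = (-80 - s)*(1/(2*s)) = (-80 - s)/(2*s))
(-8124 + X(153)) + 32732 = (-8124 + (½)*(-80 - 1*153)/153) + 32732 = (-8124 + (½)*(1/153)*(-80 - 153)) + 32732 = (-8124 + (½)*(1/153)*(-233)) + 32732 = (-8124 - 233/306) + 32732 = -2486177/306 + 32732 = 7529815/306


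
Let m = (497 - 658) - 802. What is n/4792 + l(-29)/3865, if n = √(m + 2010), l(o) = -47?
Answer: -47/3865 + √1047/4792 ≈ -0.0054080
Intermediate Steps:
m = -963 (m = -161 - 802 = -963)
n = √1047 (n = √(-963 + 2010) = √1047 ≈ 32.357)
n/4792 + l(-29)/3865 = √1047/4792 - 47/3865 = -47/3865 + √1047/4792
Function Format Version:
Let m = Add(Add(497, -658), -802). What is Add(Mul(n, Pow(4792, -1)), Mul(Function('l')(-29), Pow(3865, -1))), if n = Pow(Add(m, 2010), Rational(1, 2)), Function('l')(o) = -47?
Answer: Add(Rational(-47, 3865), Mul(Rational(1, 4792), Pow(1047, Rational(1, 2)))) ≈ -0.0054080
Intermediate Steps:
m = -963 (m = Add(-161, -802) = -963)
n = Pow(1047, Rational(1, 2)) (n = Pow(Add(-963, 2010), Rational(1, 2)) = Pow(1047, Rational(1, 2)) ≈ 32.357)
Add(Mul(n, Pow(4792, -1)), Mul(Function('l')(-29), Pow(3865, -1))) = Add(Mul(Pow(1047, Rational(1, 2)), Pow(4792, -1)), Mul(-47, Pow(3865, -1))) = Add(Mul(Pow(1047, Rational(1, 2)), Rational(1, 4792)), Mul(-47, Rational(1, 3865))) = Add(Mul(Rational(1, 4792), Pow(1047, Rational(1, 2))), Rational(-47, 3865)) = Add(Rational(-47, 3865), Mul(Rational(1, 4792), Pow(1047, Rational(1, 2))))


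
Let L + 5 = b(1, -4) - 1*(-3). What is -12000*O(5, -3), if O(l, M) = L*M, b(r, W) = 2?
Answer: 0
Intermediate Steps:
L = 0 (L = -5 + (2 - 1*(-3)) = -5 + (2 + 3) = -5 + 5 = 0)
O(l, M) = 0 (O(l, M) = 0*M = 0)
-12000*O(5, -3) = -12000*0 = 0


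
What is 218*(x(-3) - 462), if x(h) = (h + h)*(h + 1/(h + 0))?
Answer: -96356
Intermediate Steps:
x(h) = 2*h*(h + 1/h) (x(h) = (2*h)*(h + 1/h) = 2*h*(h + 1/h))
218*(x(-3) - 462) = 218*((2 + 2*(-3)**2) - 462) = 218*((2 + 2*9) - 462) = 218*((2 + 18) - 462) = 218*(20 - 462) = 218*(-442) = -96356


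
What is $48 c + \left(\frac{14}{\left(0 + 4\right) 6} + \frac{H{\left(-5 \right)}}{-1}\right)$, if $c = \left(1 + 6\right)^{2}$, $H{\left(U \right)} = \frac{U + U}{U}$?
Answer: $\frac{28207}{12} \approx 2350.6$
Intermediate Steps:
$H{\left(U \right)} = 2$ ($H{\left(U \right)} = \frac{2 U}{U} = 2$)
$c = 49$ ($c = 7^{2} = 49$)
$48 c + \left(\frac{14}{\left(0 + 4\right) 6} + \frac{H{\left(-5 \right)}}{-1}\right) = 48 \cdot 49 + \left(\frac{14}{\left(0 + 4\right) 6} + \frac{2}{-1}\right) = 2352 + \left(\frac{14}{4 \cdot 6} + 2 \left(-1\right)\right) = 2352 - \left(2 - \frac{14}{24}\right) = 2352 + \left(14 \cdot \frac{1}{24} - 2\right) = 2352 + \left(\frac{7}{12} - 2\right) = 2352 - \frac{17}{12} = \frac{28207}{12}$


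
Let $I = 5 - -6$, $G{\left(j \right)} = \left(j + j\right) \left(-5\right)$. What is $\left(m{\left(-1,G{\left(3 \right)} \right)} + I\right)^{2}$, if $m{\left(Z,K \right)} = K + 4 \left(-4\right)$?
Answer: $1225$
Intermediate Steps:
$G{\left(j \right)} = - 10 j$ ($G{\left(j \right)} = 2 j \left(-5\right) = - 10 j$)
$I = 11$ ($I = 5 + 6 = 11$)
$m{\left(Z,K \right)} = -16 + K$ ($m{\left(Z,K \right)} = K - 16 = -16 + K$)
$\left(m{\left(-1,G{\left(3 \right)} \right)} + I\right)^{2} = \left(\left(-16 - 30\right) + 11\right)^{2} = \left(-46 + 11\right)^{2} = \left(-35\right)^{2} = 1225$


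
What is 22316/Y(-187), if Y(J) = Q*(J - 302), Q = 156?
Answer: -5579/19071 ≈ -0.29254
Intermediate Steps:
Y(J) = -47112 + 156*J (Y(J) = 156*(J - 302) = 156*(-302 + J) = -47112 + 156*J)
22316/Y(-187) = 22316/(-47112 + 156*(-187)) = 22316/(-47112 - 29172) = 22316/(-76284) = 22316*(-1/76284) = -5579/19071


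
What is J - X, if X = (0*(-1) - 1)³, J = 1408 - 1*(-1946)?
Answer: 3355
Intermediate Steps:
J = 3354 (J = 1408 + 1946 = 3354)
X = -1 (X = (0 - 1)³ = (-1)³ = -1)
J - X = 3354 - 1*(-1) = 3354 + 1 = 3355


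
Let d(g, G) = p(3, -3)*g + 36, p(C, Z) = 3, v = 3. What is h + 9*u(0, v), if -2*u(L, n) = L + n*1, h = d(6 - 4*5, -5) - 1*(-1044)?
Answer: 2049/2 ≈ 1024.5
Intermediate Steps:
d(g, G) = 36 + 3*g (d(g, G) = 3*g + 36 = 36 + 3*g)
h = 1038 (h = (36 + 3*(6 - 4*5)) - 1*(-1044) = (36 + 3*(6 - 20)) + 1044 = (36 + 3*(-14)) + 1044 = (36 - 42) + 1044 = -6 + 1044 = 1038)
u(L, n) = -L/2 - n/2 (u(L, n) = -(L + n*1)/2 = -(L + n)/2 = -L/2 - n/2)
h + 9*u(0, v) = 1038 + 9*(-½*0 - ½*3) = 1038 + 9*(0 - 3/2) = 1038 + 9*(-3/2) = 1038 - 27/2 = 2049/2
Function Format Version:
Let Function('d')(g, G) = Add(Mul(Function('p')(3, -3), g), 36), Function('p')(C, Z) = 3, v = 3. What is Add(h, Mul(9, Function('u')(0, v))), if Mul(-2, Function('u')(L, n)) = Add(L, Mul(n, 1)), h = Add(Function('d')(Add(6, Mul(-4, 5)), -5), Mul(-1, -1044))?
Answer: Rational(2049, 2) ≈ 1024.5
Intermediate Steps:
Function('d')(g, G) = Add(36, Mul(3, g)) (Function('d')(g, G) = Add(Mul(3, g), 36) = Add(36, Mul(3, g)))
h = 1038 (h = Add(Add(36, Mul(3, Add(6, Mul(-4, 5)))), Mul(-1, -1044)) = Add(Add(36, Mul(3, Add(6, -20))), 1044) = Add(Add(36, Mul(3, -14)), 1044) = Add(Add(36, -42), 1044) = Add(-6, 1044) = 1038)
Function('u')(L, n) = Add(Mul(Rational(-1, 2), L), Mul(Rational(-1, 2), n)) (Function('u')(L, n) = Mul(Rational(-1, 2), Add(L, Mul(n, 1))) = Mul(Rational(-1, 2), Add(L, n)) = Add(Mul(Rational(-1, 2), L), Mul(Rational(-1, 2), n)))
Add(h, Mul(9, Function('u')(0, v))) = Add(1038, Mul(9, Add(Mul(Rational(-1, 2), 0), Mul(Rational(-1, 2), 3)))) = Add(1038, Mul(9, Add(0, Rational(-3, 2)))) = Add(1038, Mul(9, Rational(-3, 2))) = Add(1038, Rational(-27, 2)) = Rational(2049, 2)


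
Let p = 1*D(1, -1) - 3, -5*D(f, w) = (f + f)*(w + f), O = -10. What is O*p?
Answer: 30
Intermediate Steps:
D(f, w) = -2*f*(f + w)/5 (D(f, w) = -(f + f)*(w + f)/5 = -2*f*(f + w)/5)
p = -3 (p = 1*(-2/5*1*(1 - 1)) - 3 = 1*(-2/5*1*0) - 3 = 1*0 - 3 = 0 - 3 = -3)
O*p = -10*(-3) = 30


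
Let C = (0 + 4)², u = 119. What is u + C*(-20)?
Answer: -201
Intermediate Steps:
C = 16 (C = 4² = 16)
u + C*(-20) = 119 + 16*(-20) = 119 - 320 = -201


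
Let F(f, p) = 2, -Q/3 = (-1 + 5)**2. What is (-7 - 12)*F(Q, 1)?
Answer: -38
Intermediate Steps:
Q = -48 (Q = -3*(-1 + 5)**2 = -3*4**2 = -3*16 = -48)
(-7 - 12)*F(Q, 1) = (-7 - 12)*2 = -19*2 = -38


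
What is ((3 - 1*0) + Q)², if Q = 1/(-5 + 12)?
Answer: 484/49 ≈ 9.8775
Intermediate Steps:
Q = ⅐ (Q = 1/7 = ⅐ ≈ 0.14286)
((3 - 1*0) + Q)² = ((3 - 1*0) + ⅐)² = ((3 + 0) + ⅐)² = (3 + ⅐)² = (22/7)² = 484/49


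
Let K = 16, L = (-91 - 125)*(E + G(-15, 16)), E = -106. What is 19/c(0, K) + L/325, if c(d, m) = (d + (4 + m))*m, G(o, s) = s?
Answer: 249079/4160 ≈ 59.875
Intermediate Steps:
L = 19440 (L = (-91 - 125)*(-106 + 16) = -216*(-90) = 19440)
c(d, m) = m*(4 + d + m) (c(d, m) = (4 + d + m)*m = m*(4 + d + m))
19/c(0, K) + L/325 = 19/((16*(4 + 0 + 16))) + 19440/325 = 19/((16*20)) + 19440*(1/325) = 19/320 + 3888/65 = 249079/4160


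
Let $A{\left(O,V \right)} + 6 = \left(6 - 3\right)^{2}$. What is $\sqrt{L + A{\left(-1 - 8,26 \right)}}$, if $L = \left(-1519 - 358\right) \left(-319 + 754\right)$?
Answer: $2 i \sqrt{204123} \approx 903.6 i$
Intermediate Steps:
$L = -816495$ ($L = \left(-1877\right) 435 = -816495$)
$A{\left(O,V \right)} = 3$ ($A{\left(O,V \right)} = -6 + \left(6 - 3\right)^{2} = -6 + 3^{2} = -6 + 9 = 3$)
$\sqrt{L + A{\left(-1 - 8,26 \right)}} = \sqrt{-816495 + 3} = \sqrt{-816492} = 2 i \sqrt{204123}$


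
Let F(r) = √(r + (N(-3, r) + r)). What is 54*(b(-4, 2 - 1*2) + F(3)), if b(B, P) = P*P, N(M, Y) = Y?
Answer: 162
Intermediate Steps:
b(B, P) = P²
F(r) = √3*√r (F(r) = √(r + (r + r)) = √(r + 2*r) = √(3*r) = √3*√r)
54*(b(-4, 2 - 1*2) + F(3)) = 54*((2 - 1*2)² + √3*√3) = 54*((2 - 2)² + 3) = 54*(0² + 3) = 54*(0 + 3) = 54*3 = 162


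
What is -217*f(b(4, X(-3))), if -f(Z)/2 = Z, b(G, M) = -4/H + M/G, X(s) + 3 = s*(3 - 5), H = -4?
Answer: 1519/2 ≈ 759.50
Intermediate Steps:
X(s) = -3 - 2*s (X(s) = -3 + s*(3 - 5) = -3 + s*(-2) = -3 - 2*s)
b(G, M) = 1 + M/G (b(G, M) = -4/(-4) + M/G = -4*(-1/4) + M/G = 1 + M/G)
f(Z) = -2*Z
-217*f(b(4, X(-3))) = -(-434)*(4 + (-3 - 2*(-3)))/4 = -(-434)*(4 + (-3 + 6))/4 = -(-434)*(4 + 3)/4 = -(-434)*(1/4)*7 = -(-434)*7/4 = -217*(-7/2) = 1519/2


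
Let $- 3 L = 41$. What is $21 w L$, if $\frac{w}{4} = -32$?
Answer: $36736$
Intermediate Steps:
$L = - \frac{41}{3}$ ($L = \left(- \frac{1}{3}\right) 41 = - \frac{41}{3} \approx -13.667$)
$w = -128$ ($w = 4 \left(-32\right) = -128$)
$21 w L = 21 \left(-128\right) \left(- \frac{41}{3}\right) = \left(-2688\right) \left(- \frac{41}{3}\right) = 36736$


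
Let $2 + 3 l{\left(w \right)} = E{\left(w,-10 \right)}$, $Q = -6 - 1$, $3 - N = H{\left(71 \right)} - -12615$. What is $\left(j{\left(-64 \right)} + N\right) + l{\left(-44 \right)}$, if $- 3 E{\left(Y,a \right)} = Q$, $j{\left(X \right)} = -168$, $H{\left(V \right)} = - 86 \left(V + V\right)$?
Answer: $- \frac{5111}{9} \approx -567.89$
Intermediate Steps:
$H{\left(V \right)} = - 172 V$ ($H{\left(V \right)} = - 86 \cdot 2 V = - 172 V$)
$N = -400$ ($N = 3 - \left(\left(-172\right) 71 - -12615\right) = 3 - \left(-12212 + 12615\right) = 3 - 403 = -400$)
$Q = -7$ ($Q = -6 - 1 = -7$)
$E{\left(Y,a \right)} = \frac{7}{3}$ ($E{\left(Y,a \right)} = \left(- \frac{1}{3}\right) \left(-7\right) = \frac{7}{3}$)
$l{\left(w \right)} = \frac{1}{9}$ ($l{\left(w \right)} = - \frac{2}{3} + \frac{1}{3} \cdot \frac{7}{3} = - \frac{2}{3} + \frac{7}{9} = \frac{1}{9}$)
$\left(j{\left(-64 \right)} + N\right) + l{\left(-44 \right)} = \left(-168 - 400\right) + \frac{1}{9} = -568 + \frac{1}{9} = - \frac{5111}{9}$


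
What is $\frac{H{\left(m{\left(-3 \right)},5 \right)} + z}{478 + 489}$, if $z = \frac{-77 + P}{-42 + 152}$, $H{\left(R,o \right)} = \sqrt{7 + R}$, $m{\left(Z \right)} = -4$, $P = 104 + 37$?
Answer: $\frac{32}{53185} + \frac{\sqrt{3}}{967} \approx 0.0023928$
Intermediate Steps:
$P = 141$
$z = \frac{32}{55}$ ($z = \frac{-77 + 141}{-42 + 152} = \frac{64}{110} = 64 \cdot \frac{1}{110} = \frac{32}{55} \approx 0.58182$)
$\frac{H{\left(m{\left(-3 \right)},5 \right)} + z}{478 + 489} = \frac{\sqrt{7 - 4} + \frac{32}{55}}{478 + 489} = \frac{\sqrt{3} + \frac{32}{55}}{967} = \left(\frac{32}{55} + \sqrt{3}\right) \frac{1}{967} = \frac{32}{53185} + \frac{\sqrt{3}}{967}$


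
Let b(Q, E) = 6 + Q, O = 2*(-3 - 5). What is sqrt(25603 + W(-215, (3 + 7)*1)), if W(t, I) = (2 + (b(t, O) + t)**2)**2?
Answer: sqrt(32320154887) ≈ 1.7978e+5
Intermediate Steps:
O = -16 (O = 2*(-8) = -16)
W(t, I) = (2 + (6 + 2*t)**2)**2 (W(t, I) = (2 + ((6 + t) + t)**2)**2 = (2 + (6 + 2*t)**2)**2)
sqrt(25603 + W(-215, (3 + 7)*1)) = sqrt(25603 + 4*(1 + 2*(3 - 215)**2)**2) = sqrt(25603 + 4*(1 + 2*(-212)**2)**2) = sqrt(25603 + 4*(1 + 2*44944)**2) = sqrt(25603 + 4*(1 + 89888)**2) = sqrt(25603 + 4*89889**2) = sqrt(25603 + 4*8080032321) = sqrt(25603 + 32320129284) = sqrt(32320154887)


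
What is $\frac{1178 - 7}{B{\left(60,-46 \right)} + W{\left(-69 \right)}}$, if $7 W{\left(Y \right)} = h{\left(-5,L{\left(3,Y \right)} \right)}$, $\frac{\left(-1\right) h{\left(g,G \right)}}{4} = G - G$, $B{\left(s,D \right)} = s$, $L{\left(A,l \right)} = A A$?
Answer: $\frac{1171}{60} \approx 19.517$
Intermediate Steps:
$L{\left(A,l \right)} = A^{2}$
$h{\left(g,G \right)} = 0$ ($h{\left(g,G \right)} = - 4 \left(G - G\right) = \left(-4\right) 0 = 0$)
$W{\left(Y \right)} = 0$ ($W{\left(Y \right)} = \frac{1}{7} \cdot 0 = 0$)
$\frac{1178 - 7}{B{\left(60,-46 \right)} + W{\left(-69 \right)}} = \frac{1178 - 7}{60 + 0} = \frac{1171}{60}$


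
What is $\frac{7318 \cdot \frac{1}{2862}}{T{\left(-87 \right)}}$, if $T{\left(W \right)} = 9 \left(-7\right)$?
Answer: $- \frac{3659}{90153} \approx -0.040587$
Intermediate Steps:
$T{\left(W \right)} = -63$
$\frac{7318 \cdot \frac{1}{2862}}{T{\left(-87 \right)}} = \frac{7318 \cdot \frac{1}{2862}}{-63} = 7318 \cdot \frac{1}{2862} \left(- \frac{1}{63}\right) = \frac{3659}{1431} \left(- \frac{1}{63}\right) = - \frac{3659}{90153}$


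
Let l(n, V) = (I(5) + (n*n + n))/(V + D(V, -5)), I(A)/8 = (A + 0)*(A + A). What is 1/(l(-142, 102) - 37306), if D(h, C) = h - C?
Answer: -209/7776532 ≈ -2.6876e-5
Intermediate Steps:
I(A) = 16*A² (I(A) = 8*((A + 0)*(A + A)) = 8*(A*(2*A)) = 8*(2*A²) = 16*A²)
l(n, V) = (400 + n + n²)/(5 + 2*V) (l(n, V) = (16*5² + (n*n + n))/(V + (V - 1*(-5))) = (16*25 + (n² + n))/(V + (V + 5)) = (400 + (n + n²))/(V + (5 + V)) = (400 + n + n²)/(5 + 2*V))
1/(l(-142, 102) - 37306) = 1/((400 - 142 + (-142)²)/(5 + 2*102) - 37306) = 1/((400 - 142 + 20164)/(5 + 204) - 37306) = 1/(20422/209 - 37306) = 1/(-7776532/209) = -209/7776532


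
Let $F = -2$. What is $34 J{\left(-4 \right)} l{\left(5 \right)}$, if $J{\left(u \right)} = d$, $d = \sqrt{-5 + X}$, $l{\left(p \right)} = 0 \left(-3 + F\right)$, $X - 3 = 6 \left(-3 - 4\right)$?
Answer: $0$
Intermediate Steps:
$X = -39$ ($X = 3 + 6 \left(-3 - 4\right) = 3 + 6 \left(-7\right) = 3 - 42 = -39$)
$l{\left(p \right)} = 0$ ($l{\left(p \right)} = 0 \left(-3 - 2\right) = 0 \left(-5\right) = 0$)
$d = 2 i \sqrt{11}$ ($d = \sqrt{-5 - 39} = \sqrt{-44} = 2 i \sqrt{11} \approx 6.6332 i$)
$J{\left(u \right)} = 2 i \sqrt{11}$
$34 J{\left(-4 \right)} l{\left(5 \right)} = 34 \cdot 2 i \sqrt{11} \cdot 0 = 68 i \sqrt{11} \cdot 0 = 0$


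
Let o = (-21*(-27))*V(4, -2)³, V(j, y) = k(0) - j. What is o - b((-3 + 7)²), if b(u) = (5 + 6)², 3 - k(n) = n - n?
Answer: -688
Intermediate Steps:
k(n) = 3 (k(n) = 3 - (n - n) = 3 - 1*0 = 3 + 0 = 3)
V(j, y) = 3 - j
b(u) = 121 (b(u) = 11² = 121)
o = -567 (o = (-21*(-27))*(3 - 1*4)³ = 567*(3 - 4)³ = 567*(-1)³ = 567*(-1) = -567)
o - b((-3 + 7)²) = -567 - 1*121 = -567 - 121 = -688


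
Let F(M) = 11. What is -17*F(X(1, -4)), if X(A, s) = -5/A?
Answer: -187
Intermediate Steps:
-17*F(X(1, -4)) = -17*11 = -187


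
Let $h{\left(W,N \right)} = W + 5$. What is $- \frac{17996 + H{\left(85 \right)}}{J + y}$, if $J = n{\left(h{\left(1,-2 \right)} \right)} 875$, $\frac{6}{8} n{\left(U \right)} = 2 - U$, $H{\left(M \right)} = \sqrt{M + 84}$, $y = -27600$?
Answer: $\frac{54027}{96800} \approx 0.55813$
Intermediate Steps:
$h{\left(W,N \right)} = 5 + W$
$H{\left(M \right)} = \sqrt{84 + M}$
$n{\left(U \right)} = \frac{8}{3} - \frac{4 U}{3}$ ($n{\left(U \right)} = \frac{4 \left(2 - U\right)}{3} = \frac{8}{3} - \frac{4 U}{3}$)
$J = - \frac{14000}{3}$ ($J = \left(\frac{8}{3} - \frac{4 \left(5 + 1\right)}{3}\right) 875 = \left(\frac{8}{3} - 8\right) 875 = \left(- \frac{16}{3}\right) 875 = - \frac{14000}{3} \approx -4666.7$)
$- \frac{17996 + H{\left(85 \right)}}{J + y} = - \frac{17996 + \sqrt{84 + 85}}{- \frac{14000}{3} - 27600} = - \frac{17996 + \sqrt{169}}{- \frac{96800}{3}} = - \frac{\left(17996 + 13\right) \left(-3\right)}{96800} = - \frac{18009 \left(-3\right)}{96800} = \left(-1\right) \left(- \frac{54027}{96800}\right) = \frac{54027}{96800}$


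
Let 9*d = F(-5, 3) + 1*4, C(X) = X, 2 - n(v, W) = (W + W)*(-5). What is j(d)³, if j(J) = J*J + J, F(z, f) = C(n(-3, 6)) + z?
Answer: 77854483000/531441 ≈ 1.4650e+5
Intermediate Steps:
n(v, W) = 2 + 10*W (n(v, W) = 2 - (W + W)*(-5) = 2 - 2*W*(-5) = 2 - (-10)*W = 2 + 10*W)
F(z, f) = 62 + z (F(z, f) = (2 + 10*6) + z = (2 + 60) + z = 62 + z)
d = 61/9 (d = ((62 - 5) + 1*4)/9 = (57 + 4)/9 = (⅑)*61 = 61/9 ≈ 6.7778)
j(J) = J + J² (j(J) = J² + J = J + J²)
j(d)³ = (61*(1 + 61/9)/9)³ = ((61/9)*(70/9))³ = (4270/81)³ = 77854483000/531441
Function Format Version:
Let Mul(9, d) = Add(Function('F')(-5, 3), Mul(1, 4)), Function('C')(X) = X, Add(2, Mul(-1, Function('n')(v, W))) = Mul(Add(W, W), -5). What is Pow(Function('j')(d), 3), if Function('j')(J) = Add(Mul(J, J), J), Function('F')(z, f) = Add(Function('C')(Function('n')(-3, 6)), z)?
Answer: Rational(77854483000, 531441) ≈ 1.4650e+5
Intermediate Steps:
Function('n')(v, W) = Add(2, Mul(10, W)) (Function('n')(v, W) = Add(2, Mul(-1, Mul(Add(W, W), -5))) = Add(2, Mul(-1, Mul(Mul(2, W), -5))) = Add(2, Mul(-1, Mul(-10, W))) = Add(2, Mul(10, W)))
Function('F')(z, f) = Add(62, z) (Function('F')(z, f) = Add(Add(2, Mul(10, 6)), z) = Add(Add(2, 60), z) = Add(62, z))
d = Rational(61, 9) (d = Mul(Rational(1, 9), Add(Add(62, -5), Mul(1, 4))) = Mul(Rational(1, 9), Add(57, 4)) = Mul(Rational(1, 9), 61) = Rational(61, 9) ≈ 6.7778)
Function('j')(J) = Add(J, Pow(J, 2)) (Function('j')(J) = Add(Pow(J, 2), J) = Add(J, Pow(J, 2)))
Pow(Function('j')(d), 3) = Pow(Mul(Rational(61, 9), Add(1, Rational(61, 9))), 3) = Pow(Mul(Rational(61, 9), Rational(70, 9)), 3) = Pow(Rational(4270, 81), 3) = Rational(77854483000, 531441)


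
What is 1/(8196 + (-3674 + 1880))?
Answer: 1/6402 ≈ 0.00015620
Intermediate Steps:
1/(8196 + (-3674 + 1880)) = 1/(8196 - 1794) = 1/6402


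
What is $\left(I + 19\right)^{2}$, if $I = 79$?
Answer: $9604$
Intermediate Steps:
$\left(I + 19\right)^{2} = \left(79 + 19\right)^{2} = 98^{2} = 9604$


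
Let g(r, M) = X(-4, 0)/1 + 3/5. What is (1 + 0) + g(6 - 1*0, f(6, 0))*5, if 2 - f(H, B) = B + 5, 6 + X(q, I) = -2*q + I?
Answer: 14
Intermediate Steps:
X(q, I) = -6 + I - 2*q (X(q, I) = -6 + (-2*q + I) = -6 + (I - 2*q) = -6 + I - 2*q)
f(H, B) = -3 - B (f(H, B) = 2 - (B + 5) = 2 - (5 + B) = 2 + (-5 - B) = -3 - B)
g(r, M) = 13/5 (g(r, M) = (-6 + 0 - 2*(-4))/1 + 3/5 = (-6 + 0 + 8)*1 + 3*(⅕) = 2*1 + ⅗ = 2 + ⅗ = 13/5)
(1 + 0) + g(6 - 1*0, f(6, 0))*5 = (1 + 0) + (13/5)*5 = 1 + 13 = 14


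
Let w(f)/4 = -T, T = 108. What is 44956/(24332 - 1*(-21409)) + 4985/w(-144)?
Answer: -69532631/6586704 ≈ -10.557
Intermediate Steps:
w(f) = -432 (w(f) = 4*(-1*108) = 4*(-108) = -432)
44956/(24332 - 1*(-21409)) + 4985/w(-144) = 44956/(24332 - 1*(-21409)) + 4985/(-432) = 44956/(24332 + 21409) + 4985*(-1/432) = 44956/45741 - 4985/432 = -69532631/6586704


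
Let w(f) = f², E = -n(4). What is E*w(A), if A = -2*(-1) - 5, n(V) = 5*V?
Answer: -180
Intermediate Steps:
A = -3 (A = 2 - 5 = -3)
E = -20 (E = -5*4 = -1*20 = -20)
E*w(A) = -20*(-3)² = -20*9 = -180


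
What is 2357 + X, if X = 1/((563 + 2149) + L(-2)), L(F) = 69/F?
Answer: 12621737/5355 ≈ 2357.0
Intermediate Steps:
X = 2/5355 (X = 1/((563 + 2149) + 69/(-2)) = 1/(2712 + 69*(-1/2)) = 1/(2712 - 69/2) = 1/(5355/2) = 2/5355 ≈ 0.00037348)
2357 + X = 2357 + 2/5355 = 12621737/5355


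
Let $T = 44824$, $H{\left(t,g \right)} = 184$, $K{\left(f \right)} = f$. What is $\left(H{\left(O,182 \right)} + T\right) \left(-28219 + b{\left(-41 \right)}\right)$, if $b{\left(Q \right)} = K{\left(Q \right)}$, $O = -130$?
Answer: $-1271926080$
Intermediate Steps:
$b{\left(Q \right)} = Q$
$\left(H{\left(O,182 \right)} + T\right) \left(-28219 + b{\left(-41 \right)}\right) = \left(184 + 44824\right) \left(-28219 - 41\right) = 45008 \left(-28260\right) = -1271926080$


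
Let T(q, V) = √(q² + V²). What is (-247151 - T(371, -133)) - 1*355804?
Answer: -602955 - 7*√3170 ≈ -6.0335e+5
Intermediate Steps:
T(q, V) = √(V² + q²)
(-247151 - T(371, -133)) - 1*355804 = (-247151 - √((-133)² + 371²)) - 1*355804 = (-247151 - √(17689 + 137641)) - 355804 = (-247151 - √155330) - 355804 = (-247151 - 7*√3170) - 355804 = -602955 - 7*√3170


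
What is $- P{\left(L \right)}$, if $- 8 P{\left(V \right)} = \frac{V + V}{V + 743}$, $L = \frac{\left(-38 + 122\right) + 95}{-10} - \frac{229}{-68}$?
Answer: $- \frac{4941}{990716} \approx -0.0049873$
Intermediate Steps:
$L = - \frac{4941}{340}$ ($L = \left(84 + 95\right) \left(- \frac{1}{10}\right) - - \frac{229}{68} = 179 \left(- \frac{1}{10}\right) + \frac{229}{68} = - \frac{179}{10} + \frac{229}{68} = - \frac{4941}{340} \approx -14.532$)
$P{\left(V \right)} = - \frac{V}{4 \left(743 + V\right)}$ ($P{\left(V \right)} = - \frac{\left(V + V\right) \frac{1}{V + 743}}{8} = - \frac{2 V \frac{1}{743 + V}}{8} = - \frac{V}{4 \left(743 + V\right)}$)
$- P{\left(L \right)} = - \frac{\left(-1\right) \left(-4941\right)}{340 \left(2972 + 4 \left(- \frac{4941}{340}\right)\right)} = - \frac{\left(-1\right) \left(-4941\right)}{340 \left(2972 - \frac{4941}{85}\right)} = - \frac{\left(-1\right) \left(-4941\right)}{340 \cdot \frac{247679}{85}} = - \frac{\left(-1\right) \left(-4941\right) 85}{340 \cdot 247679} = \left(-1\right) \frac{4941}{990716} = - \frac{4941}{990716}$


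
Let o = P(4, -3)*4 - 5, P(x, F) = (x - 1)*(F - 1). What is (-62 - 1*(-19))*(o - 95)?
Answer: 6364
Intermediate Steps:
P(x, F) = (-1 + F)*(-1 + x) (P(x, F) = (-1 + x)*(-1 + F) = (-1 + F)*(-1 + x))
o = -53 (o = (1 - 1*(-3) - 1*4 - 3*4)*4 - 5 = (1 + 3 - 4 - 12)*4 - 5 = -12*4 - 5 = -48 - 5 = -53)
(-62 - 1*(-19))*(o - 95) = (-62 - 1*(-19))*(-53 - 95) = (-62 + 19)*(-148) = -43*(-148) = 6364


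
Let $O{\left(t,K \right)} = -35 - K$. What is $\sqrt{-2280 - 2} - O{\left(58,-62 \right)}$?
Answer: $-27 + i \sqrt{2282} \approx -27.0 + 47.77 i$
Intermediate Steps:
$\sqrt{-2280 - 2} - O{\left(58,-62 \right)} = \sqrt{-2280 - 2} - \left(-35 - -62\right) = \sqrt{-2282} - \left(-35 + 62\right) = i \sqrt{2282} - 27 = -27 + i \sqrt{2282}$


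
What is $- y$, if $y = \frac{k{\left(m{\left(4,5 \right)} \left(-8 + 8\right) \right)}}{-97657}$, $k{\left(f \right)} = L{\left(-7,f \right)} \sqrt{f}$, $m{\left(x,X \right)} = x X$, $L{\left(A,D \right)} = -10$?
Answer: $0$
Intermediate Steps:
$m{\left(x,X \right)} = X x$
$k{\left(f \right)} = - 10 \sqrt{f}$
$y = 0$ ($y = \frac{\left(-10\right) \sqrt{5 \cdot 4 \left(-8 + 8\right)}}{-97657} = - 10 \sqrt{20 \cdot 0} \left(- \frac{1}{97657}\right) = - 10 \sqrt{0} \left(- \frac{1}{97657}\right) = \left(-10\right) 0 \left(- \frac{1}{97657}\right) = 0 \left(- \frac{1}{97657}\right) = 0$)
$- y = \left(-1\right) 0 = 0$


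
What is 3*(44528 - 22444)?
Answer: 66252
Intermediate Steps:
3*(44528 - 22444) = 3*22084 = 66252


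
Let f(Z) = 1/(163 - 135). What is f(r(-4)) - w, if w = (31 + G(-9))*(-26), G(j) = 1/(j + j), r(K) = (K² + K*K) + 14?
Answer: 202757/252 ≈ 804.59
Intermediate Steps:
r(K) = 14 + 2*K² (r(K) = (K² + K²) + 14 = 2*K² + 14 = 14 + 2*K²)
f(Z) = 1/28
G(j) = 1/(2*j)
w = -7241/9 (w = (31 + (½)/(-9))*(-26) = (31 + (½)*(-⅑))*(-26) = (31 - 1/18)*(-26) = (557/18)*(-26) = -7241/9 ≈ -804.56)
f(r(-4)) - w = 1/28 - 1*(-7241/9) = 1/28 + 7241/9 = 202757/252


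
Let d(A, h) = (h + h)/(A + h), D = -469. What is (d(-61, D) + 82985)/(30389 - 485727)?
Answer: -10995747/60332285 ≈ -0.18225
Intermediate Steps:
d(A, h) = 2*h/(A + h) (d(A, h) = (2*h)/(A + h) = 2*h/(A + h))
(d(-61, D) + 82985)/(30389 - 485727) = (2*(-469)/(-61 - 469) + 82985)/(30389 - 485727) = (2*(-469)/(-530) + 82985)/(-455338) = (2*(-469)*(-1/530) + 82985)*(-1/455338) = (469/265 + 82985)*(-1/455338) = (21991494/265)*(-1/455338) = -10995747/60332285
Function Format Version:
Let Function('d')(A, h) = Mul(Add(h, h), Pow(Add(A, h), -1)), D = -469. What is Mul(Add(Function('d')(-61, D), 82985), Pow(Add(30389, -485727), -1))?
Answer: Rational(-10995747, 60332285) ≈ -0.18225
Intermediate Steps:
Function('d')(A, h) = Mul(2, h, Pow(Add(A, h), -1)) (Function('d')(A, h) = Mul(Mul(2, h), Pow(Add(A, h), -1)) = Mul(2, h, Pow(Add(A, h), -1)))
Mul(Add(Function('d')(-61, D), 82985), Pow(Add(30389, -485727), -1)) = Mul(Add(Mul(2, -469, Pow(Add(-61, -469), -1)), 82985), Pow(Add(30389, -485727), -1)) = Mul(Add(Mul(2, -469, Pow(-530, -1)), 82985), Pow(-455338, -1)) = Mul(Add(Mul(2, -469, Rational(-1, 530)), 82985), Rational(-1, 455338)) = Mul(Add(Rational(469, 265), 82985), Rational(-1, 455338)) = Mul(Rational(21991494, 265), Rational(-1, 455338)) = Rational(-10995747, 60332285)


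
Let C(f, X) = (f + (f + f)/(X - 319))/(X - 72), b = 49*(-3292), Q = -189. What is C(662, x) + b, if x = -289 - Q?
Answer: -5812710499/36034 ≈ -1.6131e+5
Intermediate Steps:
b = -161308
x = -100 (x = -289 - 1*(-189) = -289 + 189 = -100)
C(f, X) = (f + 2*f/(-319 + X))/(-72 + X) (C(f, X) = (f + (2*f)/(-319 + X))/(-72 + X) = (f + 2*f/(-319 + X))/(-72 + X))
C(662, x) + b = 662*(-317 - 100)/(22968 + (-100)² - 391*(-100)) - 161308 = 662*(-417)/(22968 + 10000 + 39100) - 161308 = 662*(-417)/72068 - 161308 = 662*(1/72068)*(-417) - 161308 = -138027/36034 - 161308 = -5812710499/36034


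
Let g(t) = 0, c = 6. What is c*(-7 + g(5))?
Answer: -42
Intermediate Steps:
c*(-7 + g(5)) = 6*(-7 + 0) = 6*(-7) = -42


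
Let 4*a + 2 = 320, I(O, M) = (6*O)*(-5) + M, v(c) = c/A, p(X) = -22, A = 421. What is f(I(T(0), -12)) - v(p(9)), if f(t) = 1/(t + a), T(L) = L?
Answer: 3812/56835 ≈ 0.067071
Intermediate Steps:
v(c) = c/421
I(O, M) = M - 30*O (I(O, M) = -30*O + M = M - 30*O)
a = 159/2 (a = -1/2 + (1/4)*320 = -1/2 + 80 = 159/2 ≈ 79.500)
f(t) = 1/(159/2 + t) (f(t) = 1/(t + 159/2) = 1/(159/2 + t))
f(I(T(0), -12)) - v(p(9)) = 2/(159 + 2*(-12 - 30*0)) - (-22)/421 = 2/(159 + 2*(-12 + 0)) - 1*(-22/421) = 2/(159 + 2*(-12)) + 22/421 = 2/(159 - 24) + 22/421 = 2/135 + 22/421 = 3812/56835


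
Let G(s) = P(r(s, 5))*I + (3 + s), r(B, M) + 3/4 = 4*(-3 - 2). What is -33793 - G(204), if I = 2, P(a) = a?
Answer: -67917/2 ≈ -33959.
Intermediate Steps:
r(B, M) = -83/4 (r(B, M) = -¾ + 4*(-3 - 2) = -¾ + 4*(-5) = -¾ - 20 = -83/4)
G(s) = -77/2 + s (G(s) = -83/4*2 + (3 + s) = -83/2 + (3 + s) = -77/2 + s)
-33793 - G(204) = -33793 - (-77/2 + 204) = -33793 - 1*331/2 = -33793 - 331/2 = -67917/2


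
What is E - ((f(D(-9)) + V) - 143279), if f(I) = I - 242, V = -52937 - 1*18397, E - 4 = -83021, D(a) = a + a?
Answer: 131856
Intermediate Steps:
D(a) = 2*a
E = -83017 (E = 4 - 83021 = -83017)
V = -71334 (V = -52937 - 18397 = -71334)
f(I) = -242 + I
E - ((f(D(-9)) + V) - 143279) = -83017 - (((-242 + 2*(-9)) - 71334) - 143279) = -83017 - (((-242 - 18) - 71334) - 143279) = -83017 - ((-260 - 71334) - 143279) = -83017 - (-71594 - 143279) = -83017 - 1*(-214873) = -83017 + 214873 = 131856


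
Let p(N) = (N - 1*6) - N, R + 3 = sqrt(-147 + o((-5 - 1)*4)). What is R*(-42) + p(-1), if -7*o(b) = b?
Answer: 120 - 6*I*sqrt(7035) ≈ 120.0 - 503.25*I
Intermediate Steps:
o(b) = -b/7
R = -3 + I*sqrt(7035)/7 (R = -3 + sqrt(-147 - (-5 - 1)*4/7) = -3 + sqrt(-147 - (-6)*4/7) = -3 + sqrt(-147 - 1/7*(-24)) = -3 + sqrt(-147 + 24/7) = -3 + sqrt(-1005/7) = -3 + I*sqrt(7035)/7 ≈ -3.0 + 11.982*I)
p(N) = -6 (p(N) = (N - 6) - N = (-6 + N) - N = -6)
R*(-42) + p(-1) = (-3 + I*sqrt(7035)/7)*(-42) - 6 = (126 - 6*I*sqrt(7035)) - 6 = 120 - 6*I*sqrt(7035)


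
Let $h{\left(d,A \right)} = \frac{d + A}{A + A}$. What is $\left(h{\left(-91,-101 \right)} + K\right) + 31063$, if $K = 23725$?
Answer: $\frac{5533684}{101} \approx 54789.0$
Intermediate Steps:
$h{\left(d,A \right)} = \frac{A + d}{2 A}$
$\left(h{\left(-91,-101 \right)} + K\right) + 31063 = \left(\frac{-101 - 91}{2 \left(-101\right)} + 23725\right) + 31063 = \left(\frac{1}{2} \left(- \frac{1}{101}\right) \left(-192\right) + 23725\right) + 31063 = \left(\frac{96}{101} + 23725\right) + 31063 = \frac{2396321}{101} + 31063 = \frac{5533684}{101}$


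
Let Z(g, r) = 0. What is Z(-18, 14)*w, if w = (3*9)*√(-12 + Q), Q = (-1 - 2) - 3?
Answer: 0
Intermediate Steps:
Q = -6 (Q = -3 - 3 = -6)
w = 81*I*√2 (w = (3*9)*√(-12 - 6) = 27*√(-18) = 27*(3*I*√2) = 81*I*√2 ≈ 114.55*I)
Z(-18, 14)*w = 0*(81*I*√2) = 0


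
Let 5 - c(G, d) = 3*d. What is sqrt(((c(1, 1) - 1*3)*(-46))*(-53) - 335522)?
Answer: 2*I*sqrt(84490) ≈ 581.34*I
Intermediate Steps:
c(G, d) = 5 - 3*d
sqrt(((c(1, 1) - 1*3)*(-46))*(-53) - 335522) = sqrt((((5 - 3*1) - 1*3)*(-46))*(-53) - 335522) = sqrt((((5 - 3) - 3)*(-46))*(-53) - 335522) = sqrt(((2 - 3)*(-46))*(-53) - 335522) = sqrt(-1*(-46)*(-53) - 335522) = sqrt(46*(-53) - 335522) = sqrt(-2438 - 335522) = sqrt(-337960) = 2*I*sqrt(84490)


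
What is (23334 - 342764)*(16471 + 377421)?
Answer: -125820921560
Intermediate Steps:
(23334 - 342764)*(16471 + 377421) = -319430*393892 = -125820921560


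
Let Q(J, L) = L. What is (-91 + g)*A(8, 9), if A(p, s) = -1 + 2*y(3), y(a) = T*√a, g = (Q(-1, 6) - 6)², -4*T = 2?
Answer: 91 + 91*√3 ≈ 248.62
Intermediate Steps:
T = -½ (T = -¼*2 = -½ ≈ -0.50000)
g = 0 (g = (6 - 6)² = 0² = 0)
y(a) = -√a/2
A(p, s) = -1 - √3 (A(p, s) = -1 + 2*(-√3/2) = -1 - √3)
(-91 + g)*A(8, 9) = (-91 + 0)*(-1 - √3) = -91*(-1 - √3) = 91 + 91*√3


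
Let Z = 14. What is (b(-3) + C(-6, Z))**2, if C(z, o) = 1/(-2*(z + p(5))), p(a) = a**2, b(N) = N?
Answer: 13225/1444 ≈ 9.1586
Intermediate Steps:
C(z, o) = 1/(-50 - 2*z) (C(z, o) = 1/(-2*(z + 5**2)) = 1/(-2*(z + 25)) = 1/(-2*(25 + z)) = 1/(-50 - 2*z))
(b(-3) + C(-6, Z))**2 = (-3 - 1/(50 + 2*(-6)))**2 = (-3 - 1/(50 - 12))**2 = (-3 - 1/38)**2 = (-115/38)**2 = 13225/1444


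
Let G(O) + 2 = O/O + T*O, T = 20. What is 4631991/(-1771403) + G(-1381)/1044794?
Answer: -4888404327117/1850751225982 ≈ -2.6413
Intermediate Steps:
G(O) = -1 + 20*O (G(O) = -2 + (O/O + 20*O) = -2 + (1 + 20*O) = -1 + 20*O)
4631991/(-1771403) + G(-1381)/1044794 = 4631991/(-1771403) + (-1 + 20*(-1381))/1044794 = 4631991*(-1/1771403) + (-1 - 27620)*(1/1044794) = -4631991/1771403 - 27621*1/1044794 = -4631991/1771403 - 27621/1044794 = -4888404327117/1850751225982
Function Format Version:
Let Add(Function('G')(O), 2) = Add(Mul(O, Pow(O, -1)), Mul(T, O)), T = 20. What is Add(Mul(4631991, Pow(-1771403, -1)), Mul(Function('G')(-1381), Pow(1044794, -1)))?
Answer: Rational(-4888404327117, 1850751225982) ≈ -2.6413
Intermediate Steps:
Function('G')(O) = Add(-1, Mul(20, O)) (Function('G')(O) = Add(-2, Add(Mul(O, Pow(O, -1)), Mul(20, O))) = Add(-2, Add(1, Mul(20, O))) = Add(-1, Mul(20, O)))
Add(Mul(4631991, Pow(-1771403, -1)), Mul(Function('G')(-1381), Pow(1044794, -1))) = Add(Mul(4631991, Pow(-1771403, -1)), Mul(Add(-1, Mul(20, -1381)), Pow(1044794, -1))) = Add(Mul(4631991, Rational(-1, 1771403)), Mul(Add(-1, -27620), Rational(1, 1044794))) = Add(Rational(-4631991, 1771403), Mul(-27621, Rational(1, 1044794))) = Add(Rational(-4631991, 1771403), Rational(-27621, 1044794)) = Rational(-4888404327117, 1850751225982)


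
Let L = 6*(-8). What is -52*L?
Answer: 2496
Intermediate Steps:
L = -48
-52*L = -52*(-48) = -1*(-2496) = 2496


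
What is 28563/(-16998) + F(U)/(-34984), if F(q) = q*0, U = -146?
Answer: -9521/5666 ≈ -1.6804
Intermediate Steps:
F(q) = 0
28563/(-16998) + F(U)/(-34984) = 28563/(-16998) + 0/(-34984) = 28563*(-1/16998) + 0*(-1/34984) = -9521/5666 + 0 = -9521/5666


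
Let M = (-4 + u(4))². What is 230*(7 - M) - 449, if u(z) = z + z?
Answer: -2519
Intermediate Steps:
u(z) = 2*z
M = 16 (M = (-4 + 2*4)² = (-4 + 8)² = 4² = 16)
230*(7 - M) - 449 = 230*(7 - 1*16) - 449 = 230*(7 - 16) - 449 = 230*(-9) - 449 = -2070 - 449 = -2519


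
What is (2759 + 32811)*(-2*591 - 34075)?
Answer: -1254091490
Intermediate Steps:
(2759 + 32811)*(-2*591 - 34075) = 35570*(-1182 - 34075) = 35570*(-35257) = -1254091490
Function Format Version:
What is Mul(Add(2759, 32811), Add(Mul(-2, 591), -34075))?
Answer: -1254091490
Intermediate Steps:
Mul(Add(2759, 32811), Add(Mul(-2, 591), -34075)) = Mul(35570, Add(-1182, -34075)) = Mul(35570, -35257) = -1254091490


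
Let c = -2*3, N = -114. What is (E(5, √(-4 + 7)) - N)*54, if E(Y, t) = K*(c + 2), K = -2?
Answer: 6588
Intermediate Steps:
c = -6
E(Y, t) = 8 (E(Y, t) = -2*(-6 + 2) = -2*(-4) = 8)
(E(5, √(-4 + 7)) - N)*54 = (8 - 1*(-114))*54 = (8 + 114)*54 = 122*54 = 6588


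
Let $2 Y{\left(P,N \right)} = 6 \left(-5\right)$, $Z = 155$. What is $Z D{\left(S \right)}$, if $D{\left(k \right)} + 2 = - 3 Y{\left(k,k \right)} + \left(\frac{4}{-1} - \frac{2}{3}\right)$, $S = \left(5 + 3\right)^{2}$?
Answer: $\frac{17825}{3} \approx 5941.7$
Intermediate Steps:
$S = 64$ ($S = 8^{2} = 64$)
$Y{\left(P,N \right)} = -15$ ($Y{\left(P,N \right)} = \frac{6 \left(-5\right)}{2} = \frac{1}{2} \left(-30\right) = -15$)
$D{\left(k \right)} = \frac{115}{3}$ ($D{\left(k \right)} = -2 + \left(\left(-3\right) \left(-15\right) + \left(\frac{4}{-1} - \frac{2}{3}\right)\right) = -2 + \left(45 + \left(4 \left(-1\right) - \frac{2}{3}\right)\right) = -2 + \left(45 - \frac{14}{3}\right) = -2 + \frac{121}{3} = \frac{115}{3}$)
$Z D{\left(S \right)} = 155 \cdot \frac{115}{3} = \frac{17825}{3}$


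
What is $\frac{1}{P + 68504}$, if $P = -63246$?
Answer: $\frac{1}{5258} \approx 0.00019019$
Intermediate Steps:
$\frac{1}{P + 68504} = \frac{1}{-63246 + 68504} = \frac{1}{5258}$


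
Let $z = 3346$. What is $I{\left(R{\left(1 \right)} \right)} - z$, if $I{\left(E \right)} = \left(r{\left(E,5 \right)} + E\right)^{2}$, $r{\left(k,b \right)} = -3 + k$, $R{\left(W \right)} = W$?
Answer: $-3345$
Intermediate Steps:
$I{\left(E \right)} = \left(-3 + 2 E\right)^{2}$ ($I{\left(E \right)} = \left(\left(-3 + E\right) + E\right)^{2} = \left(-3 + 2 E\right)^{2}$)
$I{\left(R{\left(1 \right)} \right)} - z = \left(-3 + 2 \cdot 1\right)^{2} - 3346 = \left(-3 + 2\right)^{2} - 3346 = \left(-1\right)^{2} - 3346 = 1 - 3346 = -3345$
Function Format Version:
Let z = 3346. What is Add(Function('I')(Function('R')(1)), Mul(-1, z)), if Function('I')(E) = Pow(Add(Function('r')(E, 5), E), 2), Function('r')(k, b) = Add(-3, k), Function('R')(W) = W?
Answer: -3345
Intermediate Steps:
Function('I')(E) = Pow(Add(-3, Mul(2, E)), 2) (Function('I')(E) = Pow(Add(Add(-3, E), E), 2) = Pow(Add(-3, Mul(2, E)), 2))
Add(Function('I')(Function('R')(1)), Mul(-1, z)) = Add(Pow(Add(-3, Mul(2, 1)), 2), Mul(-1, 3346)) = Add(Pow(Add(-3, 2), 2), -3346) = Add(Pow(-1, 2), -3346) = Add(1, -3346) = -3345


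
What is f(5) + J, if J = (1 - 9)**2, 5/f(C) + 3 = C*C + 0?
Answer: 1413/22 ≈ 64.227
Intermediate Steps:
f(C) = 5/(-3 + C**2) (f(C) = 5/(-3 + (C*C + 0)) = 5/(-3 + (C**2 + 0)) = 5/(-3 + C**2))
J = 64 (J = (-8)**2 = 64)
f(5) + J = 5/(-3 + 5**2) + 64 = 5/(-3 + 25) + 64 = 5/22 + 64 = 1413/22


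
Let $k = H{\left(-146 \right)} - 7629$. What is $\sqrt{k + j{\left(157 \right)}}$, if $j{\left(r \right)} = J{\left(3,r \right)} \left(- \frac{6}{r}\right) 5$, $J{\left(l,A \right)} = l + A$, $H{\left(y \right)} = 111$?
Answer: $\frac{i \sqrt{186064782}}{157} \approx 86.883 i$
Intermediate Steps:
$J{\left(l,A \right)} = A + l$
$k = -7518$ ($k = 111 - 7629 = -7518$)
$j{\left(r \right)} = - \frac{30 \left(3 + r\right)}{r}$ ($j{\left(r \right)} = \left(r + 3\right) \left(- \frac{6}{r}\right) 5 = \left(3 + r\right) \left(- \frac{6}{r}\right) 5 = - \frac{6 \left(3 + r\right)}{r} 5 = - \frac{30 \left(3 + r\right)}{r}$)
$\sqrt{k + j{\left(157 \right)}} = \sqrt{-7518 - \left(30 + \frac{90}{157}\right)} = \sqrt{-7518 - \frac{4800}{157}} = \sqrt{- \frac{1185126}{157}} = \frac{i \sqrt{186064782}}{157}$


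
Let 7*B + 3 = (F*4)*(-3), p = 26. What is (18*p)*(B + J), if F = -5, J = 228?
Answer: 773604/7 ≈ 1.1051e+5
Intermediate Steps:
B = 57/7 (B = -3/7 + (-5*4*(-3))/7 = -3/7 + (-20*(-3))/7 = -3/7 + (⅐)*60 = -3/7 + 60/7 = 57/7 ≈ 8.1429)
(18*p)*(B + J) = (18*26)*(57/7 + 228) = 468*(1653/7) = 773604/7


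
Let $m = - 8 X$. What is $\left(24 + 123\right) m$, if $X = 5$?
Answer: $-5880$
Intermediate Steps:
$m = -40$ ($m = \left(-8\right) 5 = -40$)
$\left(24 + 123\right) m = \left(24 + 123\right) \left(-40\right) = 147 \left(-40\right) = -5880$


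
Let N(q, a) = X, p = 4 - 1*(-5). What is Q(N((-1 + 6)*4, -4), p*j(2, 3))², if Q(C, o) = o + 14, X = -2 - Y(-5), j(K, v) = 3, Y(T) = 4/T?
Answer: 1681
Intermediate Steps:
p = 9 (p = 4 + 5 = 9)
X = -6/5 (X = -2 - 4/(-5) = -2 - 4*(-1)/5 = -2 - 1*(-⅘) = -2 + ⅘ = -6/5 ≈ -1.2000)
N(q, a) = -6/5
Q(C, o) = 14 + o
Q(N((-1 + 6)*4, -4), p*j(2, 3))² = (14 + 9*3)² = (14 + 27)² = 41² = 1681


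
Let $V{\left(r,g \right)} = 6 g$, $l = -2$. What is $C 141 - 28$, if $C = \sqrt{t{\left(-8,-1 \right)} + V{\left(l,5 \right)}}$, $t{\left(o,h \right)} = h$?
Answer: $-28 + 141 \sqrt{29} \approx 731.31$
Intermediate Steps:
$C = \sqrt{29}$ ($C = \sqrt{-1 + 6 \cdot 5} = \sqrt{-1 + 30} = \sqrt{29} \approx 5.3852$)
$C 141 - 28 = \sqrt{29} \cdot 141 - 28 = 141 \sqrt{29} - 28 = -28 + 141 \sqrt{29}$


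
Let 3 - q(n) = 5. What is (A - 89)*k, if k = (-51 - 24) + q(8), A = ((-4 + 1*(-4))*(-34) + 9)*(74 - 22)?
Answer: -1118271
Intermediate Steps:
q(n) = -2 (q(n) = 3 - 1*5 = 3 - 5 = -2)
A = 14612 (A = ((-4 - 4)*(-34) + 9)*52 = (-8*(-34) + 9)*52 = (272 + 9)*52 = 281*52 = 14612)
k = -77 (k = (-51 - 24) - 2 = -75 - 2 = -77)
(A - 89)*k = (14612 - 89)*(-77) = 14523*(-77) = -1118271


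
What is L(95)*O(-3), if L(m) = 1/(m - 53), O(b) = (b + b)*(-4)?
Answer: 4/7 ≈ 0.57143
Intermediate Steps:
O(b) = -8*b (O(b) = (2*b)*(-4) = -8*b)
L(m) = 1/(-53 + m)
L(95)*O(-3) = (-8*(-3))/(-53 + 95) = 24/42 = (1/42)*24 = 4/7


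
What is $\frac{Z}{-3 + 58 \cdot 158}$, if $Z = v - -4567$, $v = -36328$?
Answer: $- \frac{31761}{9161} \approx -3.467$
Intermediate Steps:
$Z = -31761$ ($Z = -36328 - -4567 = -36328 + 4567 = -31761$)
$\frac{Z}{-3 + 58 \cdot 158} = - \frac{31761}{-3 + 58 \cdot 158} = - \frac{31761}{-3 + 9164} = - \frac{31761}{9161}$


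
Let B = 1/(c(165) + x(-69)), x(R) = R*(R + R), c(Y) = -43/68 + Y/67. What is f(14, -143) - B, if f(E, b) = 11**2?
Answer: 5250254535/43390571 ≈ 121.00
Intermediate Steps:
c(Y) = -43/68 + Y/67 (c(Y) = -43*1/68 + Y*(1/67) = -43/68 + Y/67)
x(R) = 2*R**2 (x(R) = R*(2*R) = 2*R**2)
f(E, b) = 121
B = 4556/43390571 (B = 1/((-43/68 + (1/67)*165) + 2*(-69)**2) = 1/((-43/68 + 165/67) + 2*4761) = 1/(8339/4556 + 9522) = 1/(43390571/4556) = 4556/43390571 ≈ 0.00010500)
f(14, -143) - B = 121 - 1*4556/43390571 = 121 - 4556/43390571 = 5250254535/43390571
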